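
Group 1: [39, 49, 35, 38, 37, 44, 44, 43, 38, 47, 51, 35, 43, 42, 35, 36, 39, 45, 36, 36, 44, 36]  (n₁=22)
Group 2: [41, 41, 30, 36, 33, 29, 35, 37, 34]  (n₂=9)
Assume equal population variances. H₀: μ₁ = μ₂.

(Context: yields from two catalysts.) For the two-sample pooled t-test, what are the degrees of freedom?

degrees of freedom = 29

df = n₁ + n₂ − 2 = 22 + 9 − 2 = 29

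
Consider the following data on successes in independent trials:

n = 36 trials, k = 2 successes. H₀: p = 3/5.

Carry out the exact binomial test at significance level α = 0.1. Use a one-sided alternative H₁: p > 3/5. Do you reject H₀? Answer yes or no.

Exact binomial: n=36, k=2, p₀=3/5=0.6000
P(X≥2) from Σ C(n,i)·p₀^i·(1−p₀)^(n−i)
p-value (one-sided, H₁ greater) = 1.00000
At α=0.1: p ≥ α → fail to reject H₀

reject H₀: no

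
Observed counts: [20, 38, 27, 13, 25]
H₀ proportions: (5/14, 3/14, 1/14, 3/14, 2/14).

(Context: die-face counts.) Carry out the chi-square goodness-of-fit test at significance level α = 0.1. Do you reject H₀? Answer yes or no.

n = 123; E_i = n·p_i = [43.93, 26.36, 8.79, 26.36, 17.57]
χ² = (20−43.93)²/43.93 + (38−26.36)²/26.36 + (27−8.79)²/8.79 + (13−26.36)²/26.36 + (25−17.57)²/17.57 = 65.8482
df = 4
p-value (upper-tail) = 0.00000
At α=0.1: p < α → reject H₀

reject H₀: yes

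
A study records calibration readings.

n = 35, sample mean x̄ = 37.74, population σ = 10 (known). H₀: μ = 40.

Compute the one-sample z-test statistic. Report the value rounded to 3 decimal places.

SE = σ/√n = 10/√35 = 1.6903
z = (x̄−μ₀)/SE = (37.74−40)/1.6903 = -1.3370

test statistic = -1.337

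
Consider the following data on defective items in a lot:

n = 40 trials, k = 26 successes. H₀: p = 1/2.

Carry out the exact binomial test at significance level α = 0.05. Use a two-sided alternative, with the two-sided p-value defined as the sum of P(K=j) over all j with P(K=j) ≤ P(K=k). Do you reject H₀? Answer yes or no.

Exact binomial: n=40, k=26, p₀=1/2=0.5000
P(X=j) = C(n,j)·p₀^j·(1−p₀)^(n−j); p = Σ P(X=j) over j with P(X=j) ≤ P(X=26)
p-value (two-sided) = 0.08069
At α=0.05: p ≥ α → fail to reject H₀

reject H₀: no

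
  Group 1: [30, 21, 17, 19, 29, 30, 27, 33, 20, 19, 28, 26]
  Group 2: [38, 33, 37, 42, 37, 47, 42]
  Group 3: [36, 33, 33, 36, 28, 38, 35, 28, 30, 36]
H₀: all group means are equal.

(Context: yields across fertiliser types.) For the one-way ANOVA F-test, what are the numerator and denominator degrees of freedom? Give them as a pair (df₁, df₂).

degrees of freedom = [2, 26]

k = 3 groups, N = 29 total
df = (k−1, N−k) = (3−1, 29−3) = (2, 26)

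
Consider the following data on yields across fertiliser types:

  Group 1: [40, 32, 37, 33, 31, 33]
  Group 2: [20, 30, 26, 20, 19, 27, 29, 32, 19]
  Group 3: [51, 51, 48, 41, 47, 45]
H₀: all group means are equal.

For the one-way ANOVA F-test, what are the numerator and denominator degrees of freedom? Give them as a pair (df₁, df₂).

k = 3 groups, N = 21 total
df = (k−1, N−k) = (3−1, 21−3) = (2, 18)

degrees of freedom = [2, 18]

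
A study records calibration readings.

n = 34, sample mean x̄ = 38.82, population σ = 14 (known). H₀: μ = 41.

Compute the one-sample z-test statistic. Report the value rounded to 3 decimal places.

test statistic = -0.908

SE = σ/√n = 14/√34 = 2.4010
z = (x̄−μ₀)/SE = (38.82−41)/2.4010 = -0.9080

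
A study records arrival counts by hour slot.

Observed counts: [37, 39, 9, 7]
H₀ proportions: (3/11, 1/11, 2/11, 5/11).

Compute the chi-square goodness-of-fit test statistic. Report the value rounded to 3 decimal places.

n = 92; E_i = n·p_i = [25.09, 8.36, 16.73, 41.82]
χ² = (37−25.09)²/25.09 + (39−8.36)²/8.36 + (9−16.73)²/16.73 + (7−41.82)²/41.82 = 150.4344
df = 3

test statistic = 150.434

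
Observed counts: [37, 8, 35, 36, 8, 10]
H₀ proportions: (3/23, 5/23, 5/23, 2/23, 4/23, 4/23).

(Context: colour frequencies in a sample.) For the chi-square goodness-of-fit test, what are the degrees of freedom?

df = k − 1 = 6 − 1 = 5

degrees of freedom = 5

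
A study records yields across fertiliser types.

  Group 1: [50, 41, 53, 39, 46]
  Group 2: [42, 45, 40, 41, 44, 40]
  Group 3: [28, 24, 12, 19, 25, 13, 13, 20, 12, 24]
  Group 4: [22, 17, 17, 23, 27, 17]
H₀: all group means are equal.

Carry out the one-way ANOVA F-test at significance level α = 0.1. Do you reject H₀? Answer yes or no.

reject H₀: yes

Group means [45.80, 42.00, 19.00, 20.50], grand mean 29.407
SSB = Σnᵢ(x̄ᵢ−x̄)² = 3854.219; SSW = ΣΣ(x−x̄ᵢ)² = 586.300
MSB = 3854.219/3 = 1284.7395; MSW = 586.300/23 = 25.4913
F = MSB/MSW = 50.3991
df = (3, 23)
p-value (upper-tail) = 0.00000
At α=0.1: p < α → reject H₀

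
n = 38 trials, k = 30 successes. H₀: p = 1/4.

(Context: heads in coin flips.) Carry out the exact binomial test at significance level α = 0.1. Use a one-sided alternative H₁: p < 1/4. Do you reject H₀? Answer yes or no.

reject H₀: no

Exact binomial: n=38, k=30, p₀=1/4=0.2500
P(X≤30) from Σ C(n,i)·p₀^i·(1−p₀)^(n−i)
p-value (one-sided, H₁ less) = 1.00000
At α=0.1: p ≥ α → fail to reject H₀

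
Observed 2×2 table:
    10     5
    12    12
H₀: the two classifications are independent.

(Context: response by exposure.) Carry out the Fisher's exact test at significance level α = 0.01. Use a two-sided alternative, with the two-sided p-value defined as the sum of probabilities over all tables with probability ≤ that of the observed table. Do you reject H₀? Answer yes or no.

Margins: r₁=15, r₂=24, c₁=22, c₂=17, n=39
p_obs = C(15,10)·C(24,12)/C(39,22); sum pmf over tables with pmf ≤ p_obs
p-value (two-sided) = 0.34287
At α=0.01: p ≥ α → fail to reject H₀

reject H₀: no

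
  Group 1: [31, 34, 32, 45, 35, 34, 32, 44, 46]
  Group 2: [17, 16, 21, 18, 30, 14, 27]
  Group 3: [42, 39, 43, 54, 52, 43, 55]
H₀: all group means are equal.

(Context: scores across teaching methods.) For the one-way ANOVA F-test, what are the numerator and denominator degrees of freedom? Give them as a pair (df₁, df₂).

degrees of freedom = [2, 20]

k = 3 groups, N = 23 total
df = (k−1, N−k) = (3−1, 23−3) = (2, 20)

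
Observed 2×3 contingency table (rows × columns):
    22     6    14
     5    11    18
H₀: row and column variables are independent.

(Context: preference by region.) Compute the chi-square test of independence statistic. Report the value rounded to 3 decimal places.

test statistic = 11.965

Row totals [42, 34], col totals [27, 17, 32], n=76
χ² = (22−14.92)²/14.92 + (6−9.39)²/9.39 + (14−17.68)²/17.68 + (5−12.08)²/12.08 + (11−7.61)²/7.61 + (18−14.32)²/14.32 = 11.9648
df = 2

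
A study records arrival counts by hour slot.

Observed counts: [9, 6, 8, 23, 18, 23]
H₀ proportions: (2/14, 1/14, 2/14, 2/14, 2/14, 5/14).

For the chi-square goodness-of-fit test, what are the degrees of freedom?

df = k − 1 = 6 − 1 = 5

degrees of freedom = 5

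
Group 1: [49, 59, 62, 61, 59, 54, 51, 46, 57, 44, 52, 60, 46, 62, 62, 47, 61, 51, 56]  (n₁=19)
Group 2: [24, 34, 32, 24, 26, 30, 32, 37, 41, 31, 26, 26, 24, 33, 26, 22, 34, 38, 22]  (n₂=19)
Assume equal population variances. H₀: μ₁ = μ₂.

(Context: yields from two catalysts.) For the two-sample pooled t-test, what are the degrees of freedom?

degrees of freedom = 36

df = n₁ + n₂ − 2 = 19 + 19 − 2 = 36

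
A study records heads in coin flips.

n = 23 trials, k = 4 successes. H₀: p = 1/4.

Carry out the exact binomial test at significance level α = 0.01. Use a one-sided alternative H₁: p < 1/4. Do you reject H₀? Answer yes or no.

reject H₀: no

Exact binomial: n=23, k=4, p₀=1/4=0.2500
P(X≤4) from Σ C(n,i)·p₀^i·(1−p₀)^(n−i)
p-value (one-sided, H₁ less) = 0.28321
At α=0.01: p ≥ α → fail to reject H₀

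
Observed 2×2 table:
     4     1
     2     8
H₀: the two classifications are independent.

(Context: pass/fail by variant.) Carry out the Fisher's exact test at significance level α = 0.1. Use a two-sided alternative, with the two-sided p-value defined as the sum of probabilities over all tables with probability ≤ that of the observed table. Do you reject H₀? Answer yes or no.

reject H₀: yes

Margins: r₁=5, r₂=10, c₁=6, c₂=9, n=15
p_obs = C(5,4)·C(10,2)/C(15,6); sum pmf over tables with pmf ≤ p_obs
p-value (two-sided) = 0.08891
At α=0.1: p < α → reject H₀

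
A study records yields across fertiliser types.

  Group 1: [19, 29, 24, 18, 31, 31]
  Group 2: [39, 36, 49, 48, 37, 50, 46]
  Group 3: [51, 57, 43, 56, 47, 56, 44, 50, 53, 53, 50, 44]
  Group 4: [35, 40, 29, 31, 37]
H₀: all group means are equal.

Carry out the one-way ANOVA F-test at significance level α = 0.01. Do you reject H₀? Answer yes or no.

Group means [25.33, 43.57, 50.33, 34.40], grand mean 41.100
SSB = Σnᵢ(x̄ᵢ−x̄)² = 2781.786; SSW = ΣΣ(x−x̄ᵢ)² = 738.914
MSB = 2781.786/3 = 927.2619; MSW = 738.914/26 = 28.4198
F = MSB/MSW = 32.6273
df = (3, 26)
p-value (upper-tail) = 0.00000
At α=0.01: p < α → reject H₀

reject H₀: yes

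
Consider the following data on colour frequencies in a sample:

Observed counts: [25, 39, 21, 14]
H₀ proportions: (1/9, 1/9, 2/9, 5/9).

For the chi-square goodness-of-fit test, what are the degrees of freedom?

df = k − 1 = 4 − 1 = 3

degrees of freedom = 3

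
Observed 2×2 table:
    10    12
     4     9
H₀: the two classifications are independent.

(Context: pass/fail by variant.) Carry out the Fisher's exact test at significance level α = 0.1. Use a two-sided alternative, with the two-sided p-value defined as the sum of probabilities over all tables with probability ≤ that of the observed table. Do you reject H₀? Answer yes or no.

Margins: r₁=22, r₂=13, c₁=14, c₂=21, n=35
p_obs = C(22,10)·C(13,4)/C(35,14); sum pmf over tables with pmf ≤ p_obs
p-value (two-sided) = 0.48753
At α=0.1: p ≥ α → fail to reject H₀

reject H₀: no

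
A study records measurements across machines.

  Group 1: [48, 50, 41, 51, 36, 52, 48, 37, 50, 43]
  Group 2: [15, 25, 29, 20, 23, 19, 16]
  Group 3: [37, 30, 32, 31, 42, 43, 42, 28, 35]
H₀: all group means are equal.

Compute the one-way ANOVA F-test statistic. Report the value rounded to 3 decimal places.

Group means [45.60, 21.00, 35.56], grand mean 35.500
SSB = Σnᵢ(x̄ᵢ−x̄)² = 2491.878; SSW = ΣΣ(x−x̄ᵢ)² = 726.622
MSB = 2491.878/2 = 1245.9389; MSW = 726.622/23 = 31.5923
F = MSB/MSW = 39.4381
df = (2, 23)

test statistic = 39.438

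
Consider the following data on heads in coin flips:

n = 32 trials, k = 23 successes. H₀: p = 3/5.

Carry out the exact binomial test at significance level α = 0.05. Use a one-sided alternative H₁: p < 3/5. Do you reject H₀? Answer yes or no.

reject H₀: no

Exact binomial: n=32, k=23, p₀=3/5=0.6000
P(X≤23) from Σ C(n,i)·p₀^i·(1−p₀)^(n−i)
p-value (one-sided, H₁ less) = 0.94252
At α=0.05: p ≥ α → fail to reject H₀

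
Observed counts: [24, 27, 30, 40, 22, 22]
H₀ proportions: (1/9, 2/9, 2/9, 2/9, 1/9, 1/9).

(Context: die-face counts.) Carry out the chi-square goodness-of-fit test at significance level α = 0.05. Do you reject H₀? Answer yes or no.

n = 165; E_i = n·p_i = [18.33, 36.67, 36.67, 36.67, 18.33, 18.33]
χ² = (24−18.33)²/18.33 + (27−36.67)²/36.67 + (30−36.67)²/36.67 + (40−36.67)²/36.67 + (22−18.33)²/18.33 + (22−18.33)²/18.33 = 7.2818
df = 5
p-value (upper-tail) = 0.20051
At α=0.05: p ≥ α → fail to reject H₀

reject H₀: no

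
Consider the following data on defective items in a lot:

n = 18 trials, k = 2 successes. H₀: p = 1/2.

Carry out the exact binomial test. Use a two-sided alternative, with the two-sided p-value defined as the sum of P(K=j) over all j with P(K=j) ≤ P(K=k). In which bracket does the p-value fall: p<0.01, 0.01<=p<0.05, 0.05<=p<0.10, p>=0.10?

Exact binomial: n=18, k=2, p₀=1/2=0.5000
P(X=j) = C(n,j)·p₀^j·(1−p₀)^(n−j); p = Σ P(X=j) over j with P(X=j) ≤ P(X=2)
p-value (two-sided) = 0.00131
→ bracket: p<0.01

p-value bracket: p<0.01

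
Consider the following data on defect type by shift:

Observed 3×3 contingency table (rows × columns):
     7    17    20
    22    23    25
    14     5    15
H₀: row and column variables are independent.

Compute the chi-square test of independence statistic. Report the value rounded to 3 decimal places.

Row totals [44, 70, 34], col totals [43, 45, 60], n=148
χ² = (7−12.78)²/12.78 + (17−13.38)²/13.38 + (20−17.84)²/17.84 + (22−20.34)²/20.34 + (23−21.28)²/21.28 + (25−28.38)²/28.38 + (14−9.88)²/9.88 + (5−10.34)²/10.34 + (15−13.78)²/13.78 = 9.1188
df = 4

test statistic = 9.119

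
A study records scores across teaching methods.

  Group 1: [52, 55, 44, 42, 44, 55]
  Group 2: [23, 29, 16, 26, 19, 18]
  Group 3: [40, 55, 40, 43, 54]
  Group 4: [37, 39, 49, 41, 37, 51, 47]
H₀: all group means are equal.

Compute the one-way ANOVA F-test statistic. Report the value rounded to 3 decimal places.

test statistic = 24.327

Group means [48.67, 21.83, 46.40, 43.00], grand mean 39.833
SSB = Σnᵢ(x̄ᵢ−x̄)² = 2697.967; SSW = ΣΣ(x−x̄ᵢ)² = 739.367
MSB = 2697.967/3 = 899.3222; MSW = 739.367/20 = 36.9683
F = MSB/MSW = 24.3268
df = (3, 20)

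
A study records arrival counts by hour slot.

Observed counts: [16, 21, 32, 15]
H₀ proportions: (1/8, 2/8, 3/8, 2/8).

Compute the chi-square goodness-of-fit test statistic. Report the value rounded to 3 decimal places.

n = 84; E_i = n·p_i = [10.50, 21.00, 31.50, 21.00]
χ² = (16−10.50)²/10.50 + (21−21.00)²/21.00 + (32−31.50)²/31.50 + (15−21.00)²/21.00 = 4.6032
df = 3

test statistic = 4.603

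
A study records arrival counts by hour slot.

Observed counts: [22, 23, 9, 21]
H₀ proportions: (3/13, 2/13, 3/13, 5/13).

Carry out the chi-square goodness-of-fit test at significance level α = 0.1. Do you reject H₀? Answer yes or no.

reject H₀: yes

n = 75; E_i = n·p_i = [17.31, 11.54, 17.31, 28.85]
χ² = (22−17.31)²/17.31 + (23−11.54)²/11.54 + (9−17.31)²/17.31 + (21−28.85)²/28.85 = 18.7791
df = 3
p-value (upper-tail) = 0.00030
At α=0.1: p < α → reject H₀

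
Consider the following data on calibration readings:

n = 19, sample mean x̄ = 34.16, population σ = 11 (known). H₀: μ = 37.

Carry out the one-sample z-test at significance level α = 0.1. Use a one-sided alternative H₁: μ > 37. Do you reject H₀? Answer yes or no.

reject H₀: no

SE = σ/√n = 11/√19 = 2.5236
z = (x̄−μ₀)/SE = (34.16−37)/2.5236 = -1.1254
p-value (one-sided, H₁ greater) = 0.86979
At α=0.1: p ≥ α → fail to reject H₀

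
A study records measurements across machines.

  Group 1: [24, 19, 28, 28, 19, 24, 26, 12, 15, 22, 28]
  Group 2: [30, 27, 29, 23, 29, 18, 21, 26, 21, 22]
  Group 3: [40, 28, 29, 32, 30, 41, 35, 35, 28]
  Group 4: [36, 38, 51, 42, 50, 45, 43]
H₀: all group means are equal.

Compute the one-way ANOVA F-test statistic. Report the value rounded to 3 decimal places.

Group means [22.27, 24.60, 33.11, 43.57], grand mean 29.568
SSB = Σnᵢ(x̄ᵢ−x̄)² = 2317.896; SSW = ΣΣ(x−x̄ᵢ)² = 839.185
MSB = 2317.896/3 = 772.6320; MSW = 839.185/33 = 25.4298
F = MSB/MSW = 30.3829
df = (3, 33)

test statistic = 30.383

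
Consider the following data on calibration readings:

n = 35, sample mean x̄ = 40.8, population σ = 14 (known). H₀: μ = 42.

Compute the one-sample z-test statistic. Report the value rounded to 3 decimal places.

SE = σ/√n = 14/√35 = 2.3664
z = (x̄−μ₀)/SE = (40.8−42)/2.3664 = -0.5071

test statistic = -0.507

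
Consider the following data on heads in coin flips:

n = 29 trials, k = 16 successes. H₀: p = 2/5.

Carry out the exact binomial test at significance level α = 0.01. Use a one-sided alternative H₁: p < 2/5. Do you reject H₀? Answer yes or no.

reject H₀: no

Exact binomial: n=29, k=16, p₀=2/5=0.4000
P(X≤16) from Σ C(n,i)·p₀^i·(1−p₀)^(n−i)
p-value (one-sided, H₁ less) = 0.96712
At α=0.01: p ≥ α → fail to reject H₀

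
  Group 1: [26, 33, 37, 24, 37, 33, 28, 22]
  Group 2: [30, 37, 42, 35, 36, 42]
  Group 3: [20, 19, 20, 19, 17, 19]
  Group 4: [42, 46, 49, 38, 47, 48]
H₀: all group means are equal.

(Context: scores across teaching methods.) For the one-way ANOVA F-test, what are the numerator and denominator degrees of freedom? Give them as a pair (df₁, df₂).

degrees of freedom = [3, 22]

k = 4 groups, N = 26 total
df = (k−1, N−k) = (4−1, 26−4) = (3, 22)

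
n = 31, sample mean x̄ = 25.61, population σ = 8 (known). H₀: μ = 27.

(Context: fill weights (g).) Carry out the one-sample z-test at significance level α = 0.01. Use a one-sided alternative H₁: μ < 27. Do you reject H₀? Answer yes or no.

reject H₀: no

SE = σ/√n = 8/√31 = 1.4368
z = (x̄−μ₀)/SE = (25.61−27)/1.4368 = -0.9674
p-value (one-sided, H₁ less) = 0.16667
At α=0.01: p ≥ α → fail to reject H₀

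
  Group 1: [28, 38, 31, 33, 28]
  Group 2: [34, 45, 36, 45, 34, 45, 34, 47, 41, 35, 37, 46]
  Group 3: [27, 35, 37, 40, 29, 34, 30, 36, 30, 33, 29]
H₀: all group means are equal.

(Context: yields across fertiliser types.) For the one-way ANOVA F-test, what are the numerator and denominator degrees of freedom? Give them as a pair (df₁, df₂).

k = 3 groups, N = 28 total
df = (k−1, N−k) = (3−1, 28−3) = (2, 25)

degrees of freedom = [2, 25]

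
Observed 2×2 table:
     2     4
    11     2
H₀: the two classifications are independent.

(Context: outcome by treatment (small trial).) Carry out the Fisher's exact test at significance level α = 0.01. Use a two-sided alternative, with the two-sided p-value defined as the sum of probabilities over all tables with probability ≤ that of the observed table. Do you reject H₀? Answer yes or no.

reject H₀: no

Margins: r₁=6, r₂=13, c₁=13, c₂=6, n=19
p_obs = C(6,2)·C(13,11)/C(19,13); sum pmf over tables with pmf ≤ p_obs
p-value (two-sided) = 0.04603
At α=0.01: p ≥ α → fail to reject H₀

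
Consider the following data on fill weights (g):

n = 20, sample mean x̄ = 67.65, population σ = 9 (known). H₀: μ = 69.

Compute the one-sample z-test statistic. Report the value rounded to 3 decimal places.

SE = σ/√n = 9/√20 = 2.0125
z = (x̄−μ₀)/SE = (67.65−69)/2.0125 = -0.6708

test statistic = -0.671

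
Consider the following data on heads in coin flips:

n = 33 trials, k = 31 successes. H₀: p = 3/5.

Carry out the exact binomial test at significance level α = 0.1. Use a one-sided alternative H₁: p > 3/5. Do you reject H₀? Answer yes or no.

reject H₀: yes

Exact binomial: n=33, k=31, p₀=3/5=0.6000
P(X≥31) from Σ C(n,i)·p₀^i·(1−p₀)^(n−i)
p-value (one-sided, H₁ greater) = 0.00001
At α=0.1: p < α → reject H₀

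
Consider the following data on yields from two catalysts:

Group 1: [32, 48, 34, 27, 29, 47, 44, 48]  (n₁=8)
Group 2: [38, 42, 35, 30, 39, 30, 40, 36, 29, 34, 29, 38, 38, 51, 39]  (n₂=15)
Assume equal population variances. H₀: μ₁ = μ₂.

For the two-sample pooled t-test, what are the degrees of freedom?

degrees of freedom = 21

df = n₁ + n₂ − 2 = 8 + 15 − 2 = 21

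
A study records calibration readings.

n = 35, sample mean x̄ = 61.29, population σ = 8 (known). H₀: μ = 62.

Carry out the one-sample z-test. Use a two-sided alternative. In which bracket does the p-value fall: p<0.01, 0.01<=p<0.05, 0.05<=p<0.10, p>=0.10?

p-value bracket: p>=0.10

SE = σ/√n = 8/√35 = 1.3522
z = (x̄−μ₀)/SE = (61.29−62)/1.3522 = -0.5251
p-value (two-sided) = 0.59955
→ bracket: p>=0.10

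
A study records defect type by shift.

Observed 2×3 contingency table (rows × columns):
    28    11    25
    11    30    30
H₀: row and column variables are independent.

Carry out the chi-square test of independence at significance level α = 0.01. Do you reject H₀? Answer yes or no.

reject H₀: yes

Row totals [64, 71], col totals [39, 41, 55], n=135
χ² = (28−18.49)²/18.49 + (11−19.44)²/19.44 + (25−26.07)²/26.07 + (11−20.51)²/20.51 + (30−21.56)²/21.56 + (30−28.93)²/28.93 = 16.3507
df = 2
p-value (upper-tail) = 0.00028
At α=0.01: p < α → reject H₀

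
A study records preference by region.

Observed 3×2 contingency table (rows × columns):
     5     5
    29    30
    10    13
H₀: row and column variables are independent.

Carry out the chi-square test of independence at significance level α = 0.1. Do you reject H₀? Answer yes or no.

reject H₀: no

Row totals [10, 59, 23], col totals [44, 48], n=92
χ² = (5−4.78)²/4.78 + (5−5.22)²/5.22 + (29−28.22)²/28.22 + (30−30.78)²/30.78 + (10−11.00)²/11.00 + (13−12.00)²/12.00 = 0.2348
df = 2
p-value (upper-tail) = 0.88924
At α=0.1: p ≥ α → fail to reject H₀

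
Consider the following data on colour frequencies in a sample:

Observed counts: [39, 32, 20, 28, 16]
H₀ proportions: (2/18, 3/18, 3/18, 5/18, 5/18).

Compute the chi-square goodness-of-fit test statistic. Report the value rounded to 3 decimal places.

test statistic = 57.422

n = 135; E_i = n·p_i = [15.00, 22.50, 22.50, 37.50, 37.50]
χ² = (39−15.00)²/15.00 + (32−22.50)²/22.50 + (20−22.50)²/22.50 + (28−37.50)²/37.50 + (16−37.50)²/37.50 = 57.4222
df = 4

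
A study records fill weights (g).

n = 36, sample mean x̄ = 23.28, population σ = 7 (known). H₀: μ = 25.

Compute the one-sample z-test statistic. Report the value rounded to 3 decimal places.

SE = σ/√n = 7/√36 = 1.1667
z = (x̄−μ₀)/SE = (23.28−25)/1.1667 = -1.4743

test statistic = -1.474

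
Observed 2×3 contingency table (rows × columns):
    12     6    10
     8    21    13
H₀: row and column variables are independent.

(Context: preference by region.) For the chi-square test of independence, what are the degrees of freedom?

degrees of freedom = 2

df = (r−1)(c−1) = (2−1)·(3−1) = 2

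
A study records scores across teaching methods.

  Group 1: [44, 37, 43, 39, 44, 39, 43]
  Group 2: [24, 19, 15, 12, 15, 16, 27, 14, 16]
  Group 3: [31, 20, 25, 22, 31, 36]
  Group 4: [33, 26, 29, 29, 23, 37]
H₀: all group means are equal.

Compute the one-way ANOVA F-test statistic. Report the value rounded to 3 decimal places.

Group means [41.29, 17.56, 27.50, 29.50], grand mean 28.179
SSB = Σnᵢ(x̄ᵢ−x̄)² = 2231.456; SSW = ΣΣ(x−x̄ᵢ)² = 556.651
MSB = 2231.456/3 = 743.8188; MSW = 556.651/24 = 23.1938
F = MSB/MSW = 32.0697
df = (3, 24)

test statistic = 32.070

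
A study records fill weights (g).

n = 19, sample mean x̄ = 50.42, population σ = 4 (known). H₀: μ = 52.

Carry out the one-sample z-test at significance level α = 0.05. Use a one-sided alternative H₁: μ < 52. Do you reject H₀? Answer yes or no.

reject H₀: yes

SE = σ/√n = 4/√19 = 0.9177
z = (x̄−μ₀)/SE = (50.42−52)/0.9177 = -1.7218
p-value (one-sided, H₁ less) = 0.04256
At α=0.05: p < α → reject H₀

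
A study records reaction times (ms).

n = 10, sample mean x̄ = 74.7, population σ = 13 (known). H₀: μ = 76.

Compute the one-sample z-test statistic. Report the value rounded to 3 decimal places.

SE = σ/√n = 13/√10 = 4.1110
z = (x̄−μ₀)/SE = (74.7−76)/4.1110 = -0.3162

test statistic = -0.316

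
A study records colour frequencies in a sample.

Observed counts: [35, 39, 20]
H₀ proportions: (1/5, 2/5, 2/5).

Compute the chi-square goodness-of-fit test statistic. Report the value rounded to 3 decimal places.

test statistic = 22.250

n = 94; E_i = n·p_i = [18.80, 37.60, 37.60]
χ² = (35−18.80)²/18.80 + (39−37.60)²/37.60 + (20−37.60)²/37.60 = 22.2500
df = 2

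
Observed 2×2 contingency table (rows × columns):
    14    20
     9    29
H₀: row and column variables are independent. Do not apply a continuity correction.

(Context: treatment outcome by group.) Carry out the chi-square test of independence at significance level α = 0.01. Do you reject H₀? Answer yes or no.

Row totals [34, 38], col totals [23, 49], n=72
χ² = (14−10.86)²/10.86 + (20−23.14)²/23.14 + (9−12.14)²/12.14 + (29−25.86)²/25.86 = 2.5256
df = 1
p-value (upper-tail) = 0.11201
At α=0.01: p ≥ α → fail to reject H₀

reject H₀: no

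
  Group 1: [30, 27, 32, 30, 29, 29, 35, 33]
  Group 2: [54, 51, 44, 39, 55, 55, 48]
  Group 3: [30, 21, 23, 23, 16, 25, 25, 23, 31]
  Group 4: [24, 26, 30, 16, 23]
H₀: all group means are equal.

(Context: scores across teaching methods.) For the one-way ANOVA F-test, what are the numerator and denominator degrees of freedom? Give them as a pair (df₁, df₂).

degrees of freedom = [3, 25]

k = 4 groups, N = 29 total
df = (k−1, N−k) = (4−1, 29−4) = (3, 25)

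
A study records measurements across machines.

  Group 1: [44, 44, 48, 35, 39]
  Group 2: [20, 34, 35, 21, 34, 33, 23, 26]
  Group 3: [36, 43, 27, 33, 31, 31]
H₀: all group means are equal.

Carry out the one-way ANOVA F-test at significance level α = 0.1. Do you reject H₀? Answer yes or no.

reject H₀: yes

Group means [42.00, 28.25, 33.50], grand mean 33.526
SSB = Σnᵢ(x̄ᵢ−x̄)² = 581.737; SSW = ΣΣ(x−x̄ᵢ)² = 541.000
MSB = 581.737/2 = 290.8684; MSW = 541.000/16 = 33.8125
F = MSB/MSW = 8.6024
df = (2, 16)
p-value (upper-tail) = 0.00291
At α=0.1: p < α → reject H₀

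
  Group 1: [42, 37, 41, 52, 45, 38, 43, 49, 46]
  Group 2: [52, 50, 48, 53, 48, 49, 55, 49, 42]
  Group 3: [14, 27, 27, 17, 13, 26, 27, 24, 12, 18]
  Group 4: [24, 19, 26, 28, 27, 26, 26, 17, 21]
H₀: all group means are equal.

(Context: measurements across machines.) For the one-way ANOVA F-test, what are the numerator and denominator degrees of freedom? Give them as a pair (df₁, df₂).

degrees of freedom = [3, 33]

k = 4 groups, N = 37 total
df = (k−1, N−k) = (4−1, 37−4) = (3, 33)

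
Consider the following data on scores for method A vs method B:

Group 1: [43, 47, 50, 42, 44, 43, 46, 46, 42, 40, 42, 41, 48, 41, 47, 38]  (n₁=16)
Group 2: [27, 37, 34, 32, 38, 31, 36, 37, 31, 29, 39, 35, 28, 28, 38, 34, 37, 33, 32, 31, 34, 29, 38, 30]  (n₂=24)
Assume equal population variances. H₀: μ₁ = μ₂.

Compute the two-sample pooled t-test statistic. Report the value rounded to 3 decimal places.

test statistic = 9.197

x̄₁=43.750, s₁=3.276, n₁=16
x̄₂=33.250, s₂=3.698, n₂=24
s_p² = [15·3.276² + 23·3.698²]/38 = 12.5132
SE = √(s_p²·(1/16+1/24)) = 1.1417
t = (43.750−33.250)/1.1417 = 9.1969
df = 38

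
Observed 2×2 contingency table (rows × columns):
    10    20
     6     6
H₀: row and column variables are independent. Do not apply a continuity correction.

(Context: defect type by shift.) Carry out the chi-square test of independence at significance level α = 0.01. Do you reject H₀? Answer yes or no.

Row totals [30, 12], col totals [16, 26], n=42
χ² = (10−11.43)²/11.43 + (20−18.57)²/18.57 + (6−4.57)²/4.57 + (6−7.43)²/7.43 = 1.0096
df = 1
p-value (upper-tail) = 0.31499
At α=0.01: p ≥ α → fail to reject H₀

reject H₀: no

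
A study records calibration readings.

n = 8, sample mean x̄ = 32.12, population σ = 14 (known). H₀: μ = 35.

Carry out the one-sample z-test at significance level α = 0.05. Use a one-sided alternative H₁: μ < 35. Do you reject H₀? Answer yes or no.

SE = σ/√n = 14/√8 = 4.9497
z = (x̄−μ₀)/SE = (32.12−35)/4.9497 = -0.5818
p-value (one-sided, H₁ less) = 0.28033
At α=0.05: p ≥ α → fail to reject H₀

reject H₀: no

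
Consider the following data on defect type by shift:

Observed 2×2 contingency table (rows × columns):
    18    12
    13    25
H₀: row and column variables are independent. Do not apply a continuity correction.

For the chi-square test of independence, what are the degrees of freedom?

df = (r−1)(c−1) = (2−1)·(2−1) = 1

degrees of freedom = 1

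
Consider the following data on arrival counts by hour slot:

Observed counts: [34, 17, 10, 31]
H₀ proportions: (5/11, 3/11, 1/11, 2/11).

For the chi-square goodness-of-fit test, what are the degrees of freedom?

degrees of freedom = 3

df = k − 1 = 4 − 1 = 3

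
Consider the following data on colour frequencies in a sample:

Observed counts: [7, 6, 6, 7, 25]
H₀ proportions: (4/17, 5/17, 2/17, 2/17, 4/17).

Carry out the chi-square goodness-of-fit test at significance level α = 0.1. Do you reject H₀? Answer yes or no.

n = 51; E_i = n·p_i = [12.00, 15.00, 6.00, 6.00, 12.00]
χ² = (7−12.00)²/12.00 + (6−15.00)²/15.00 + (6−6.00)²/6.00 + (7−6.00)²/6.00 + (25−12.00)²/12.00 = 21.7333
df = 4
p-value (upper-tail) = 0.00023
At α=0.1: p < α → reject H₀

reject H₀: yes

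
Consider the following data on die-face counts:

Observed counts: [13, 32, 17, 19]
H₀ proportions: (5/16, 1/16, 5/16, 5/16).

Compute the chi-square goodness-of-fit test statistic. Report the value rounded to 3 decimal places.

n = 81; E_i = n·p_i = [25.31, 5.06, 25.31, 25.31]
χ² = (13−25.31)²/25.31 + (32−5.06)²/5.06 + (17−25.31)²/25.31 + (19−25.31)²/25.31 = 153.6272
df = 3

test statistic = 153.627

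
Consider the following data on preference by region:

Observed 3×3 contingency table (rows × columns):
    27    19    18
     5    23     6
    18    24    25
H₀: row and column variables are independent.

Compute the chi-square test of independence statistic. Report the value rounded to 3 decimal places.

test statistic = 17.489

Row totals [64, 34, 67], col totals [50, 66, 49], n=165
χ² = (27−19.39)²/19.39 + (19−25.60)²/25.60 + (18−19.01)²/19.01 + (5−10.30)²/10.30 + (23−13.60)²/13.60 + (6−10.10)²/10.10 + (18−20.30)²/20.30 + (24−26.80)²/26.80 + (25−19.90)²/19.90 = 17.4893
df = 4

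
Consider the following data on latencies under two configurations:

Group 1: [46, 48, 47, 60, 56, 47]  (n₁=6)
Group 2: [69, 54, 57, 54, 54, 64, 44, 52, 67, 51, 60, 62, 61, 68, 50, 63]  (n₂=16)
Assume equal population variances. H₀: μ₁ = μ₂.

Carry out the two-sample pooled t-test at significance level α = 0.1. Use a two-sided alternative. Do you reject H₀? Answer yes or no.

x̄₁=50.667, s₁=5.854, n₁=6
x̄₂=58.125, s₂=7.238, n₂=16
s_p² = [5·5.854² + 15·7.238²]/20 = 47.8542
SE = √(s_p²·(1/6+1/16)) = 3.3116
t = (50.667−58.125)/3.3116 = -2.2522
df = 20
p-value (two-sided) = 0.03570
At α=0.1: p < α → reject H₀

reject H₀: yes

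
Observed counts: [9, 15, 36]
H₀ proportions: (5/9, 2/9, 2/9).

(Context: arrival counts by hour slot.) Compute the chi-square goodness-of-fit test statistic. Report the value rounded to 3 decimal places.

n = 60; E_i = n·p_i = [33.33, 13.33, 13.33]
χ² = (9−33.33)²/33.33 + (15−13.33)²/13.33 + (36−13.33)²/13.33 = 56.5050
df = 2

test statistic = 56.505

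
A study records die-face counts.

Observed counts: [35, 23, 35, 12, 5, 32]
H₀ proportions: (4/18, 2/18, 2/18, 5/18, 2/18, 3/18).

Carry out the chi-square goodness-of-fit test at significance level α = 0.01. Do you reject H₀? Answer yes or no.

n = 142; E_i = n·p_i = [31.56, 15.78, 15.78, 39.44, 15.78, 23.67]
χ² = (35−31.56)²/31.56 + (23−15.78)²/15.78 + (35−15.78)²/15.78 + (12−39.44)²/39.44 + (5−15.78)²/15.78 + (32−23.67)²/23.67 = 56.4923
df = 5
p-value (upper-tail) = 0.00000
At α=0.01: p < α → reject H₀

reject H₀: yes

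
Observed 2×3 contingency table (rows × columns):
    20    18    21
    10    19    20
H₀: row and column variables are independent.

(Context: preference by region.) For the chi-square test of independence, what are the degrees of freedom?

degrees of freedom = 2

df = (r−1)(c−1) = (2−1)·(3−1) = 2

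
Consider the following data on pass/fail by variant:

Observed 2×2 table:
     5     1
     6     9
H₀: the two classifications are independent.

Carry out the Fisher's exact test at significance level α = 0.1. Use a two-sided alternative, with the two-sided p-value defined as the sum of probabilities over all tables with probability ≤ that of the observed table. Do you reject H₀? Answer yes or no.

reject H₀: no

Margins: r₁=6, r₂=15, c₁=11, c₂=10, n=21
p_obs = C(6,5)·C(15,6)/C(21,11); sum pmf over tables with pmf ≤ p_obs
p-value (two-sided) = 0.14861
At α=0.1: p ≥ α → fail to reject H₀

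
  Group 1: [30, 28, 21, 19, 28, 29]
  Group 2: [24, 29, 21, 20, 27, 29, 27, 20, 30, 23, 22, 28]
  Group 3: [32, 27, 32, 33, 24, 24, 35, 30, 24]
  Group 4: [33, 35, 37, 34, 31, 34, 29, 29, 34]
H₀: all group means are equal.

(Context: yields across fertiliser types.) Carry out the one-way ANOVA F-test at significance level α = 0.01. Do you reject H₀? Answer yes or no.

reject H₀: yes

Group means [25.83, 25.00, 29.00, 32.89], grand mean 28.111
SSB = Σnᵢ(x̄ᵢ−x̄)² = 359.833; SSW = ΣΣ(x−x̄ᵢ)² = 469.722
MSB = 359.833/3 = 119.9444; MSW = 469.722/32 = 14.6788
F = MSB/MSW = 8.1713
df = (3, 32)
p-value (upper-tail) = 0.00035
At α=0.01: p < α → reject H₀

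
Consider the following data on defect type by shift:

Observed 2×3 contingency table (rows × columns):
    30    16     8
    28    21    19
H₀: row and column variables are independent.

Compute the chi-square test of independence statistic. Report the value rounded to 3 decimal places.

Row totals [54, 68], col totals [58, 37, 27], n=122
χ² = (30−25.67)²/25.67 + (16−16.38)²/16.38 + (8−11.95)²/11.95 + (28−32.33)²/32.33 + (21−20.62)²/20.62 + (19−15.05)²/15.05 = 3.6679
df = 2

test statistic = 3.668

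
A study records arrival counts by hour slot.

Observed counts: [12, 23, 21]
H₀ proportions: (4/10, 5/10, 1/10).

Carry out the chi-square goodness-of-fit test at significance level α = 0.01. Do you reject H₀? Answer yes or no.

reject H₀: yes

n = 56; E_i = n·p_i = [22.40, 28.00, 5.60]
χ² = (12−22.40)²/22.40 + (23−28.00)²/28.00 + (21−5.60)²/5.60 = 48.0714
df = 2
p-value (upper-tail) = 0.00000
At α=0.01: p < α → reject H₀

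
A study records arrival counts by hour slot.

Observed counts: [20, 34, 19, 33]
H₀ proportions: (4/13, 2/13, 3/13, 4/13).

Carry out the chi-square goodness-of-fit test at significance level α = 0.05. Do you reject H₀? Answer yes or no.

reject H₀: yes

n = 106; E_i = n·p_i = [32.62, 16.31, 24.46, 32.62]
χ² = (20−32.62)²/32.62 + (34−16.31)²/16.31 + (19−24.46)²/24.46 + (33−32.62)²/32.62 = 25.2980
df = 3
p-value (upper-tail) = 0.00001
At α=0.05: p < α → reject H₀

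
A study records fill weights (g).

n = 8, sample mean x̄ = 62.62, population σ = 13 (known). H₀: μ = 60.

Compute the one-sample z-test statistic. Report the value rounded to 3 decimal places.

test statistic = 0.570

SE = σ/√n = 13/√8 = 4.5962
z = (x̄−μ₀)/SE = (62.62−60)/4.5962 = 0.5700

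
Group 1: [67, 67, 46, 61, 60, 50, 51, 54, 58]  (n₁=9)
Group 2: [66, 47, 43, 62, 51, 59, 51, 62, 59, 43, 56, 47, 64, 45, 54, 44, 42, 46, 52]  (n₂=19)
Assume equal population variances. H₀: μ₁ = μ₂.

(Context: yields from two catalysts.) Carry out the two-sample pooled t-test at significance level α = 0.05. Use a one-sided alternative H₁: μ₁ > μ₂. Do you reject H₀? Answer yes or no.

x̄₁=57.111, s₁=7.424, n₁=9
x̄₂=52.263, s₂=7.887, n₂=19
s_p² = [8·7.424² + 18·7.887²]/26 = 60.0220
SE = √(s_p²·(1/9+1/19)) = 3.1350
t = (57.111−52.263)/3.1350 = 1.5464
df = 26
p-value (one-sided, H₁ greater) = 0.06705
At α=0.05: p ≥ α → fail to reject H₀

reject H₀: no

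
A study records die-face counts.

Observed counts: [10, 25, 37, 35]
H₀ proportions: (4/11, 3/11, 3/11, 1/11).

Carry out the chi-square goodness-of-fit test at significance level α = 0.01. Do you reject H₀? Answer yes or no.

reject H₀: yes

n = 107; E_i = n·p_i = [38.91, 29.18, 29.18, 9.73]
χ² = (10−38.91)²/38.91 + (25−29.18)²/29.18 + (37−29.18)²/29.18 + (35−9.73)²/9.73 = 89.8349
df = 3
p-value (upper-tail) = 0.00000
At α=0.01: p < α → reject H₀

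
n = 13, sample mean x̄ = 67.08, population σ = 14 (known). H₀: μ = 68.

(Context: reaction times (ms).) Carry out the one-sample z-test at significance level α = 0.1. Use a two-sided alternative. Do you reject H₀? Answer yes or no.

SE = σ/√n = 14/√13 = 3.8829
z = (x̄−μ₀)/SE = (67.08−68)/3.8829 = -0.2369
p-value (two-sided) = 0.81271
At α=0.1: p ≥ α → fail to reject H₀

reject H₀: no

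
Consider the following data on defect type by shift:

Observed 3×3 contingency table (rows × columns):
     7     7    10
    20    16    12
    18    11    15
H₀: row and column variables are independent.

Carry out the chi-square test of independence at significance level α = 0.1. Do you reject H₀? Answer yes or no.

reject H₀: no

Row totals [24, 48, 44], col totals [45, 34, 37], n=116
χ² = (7−9.31)²/9.31 + (7−7.03)²/7.03 + (10−7.66)²/7.66 + (20−18.62)²/18.62 + (16−14.07)²/14.07 + (12−15.31)²/15.31 + (18−17.07)²/17.07 + (11−12.90)²/12.90 + (15−14.03)²/14.03 = 2.7708
df = 4
p-value (upper-tail) = 0.59689
At α=0.1: p ≥ α → fail to reject H₀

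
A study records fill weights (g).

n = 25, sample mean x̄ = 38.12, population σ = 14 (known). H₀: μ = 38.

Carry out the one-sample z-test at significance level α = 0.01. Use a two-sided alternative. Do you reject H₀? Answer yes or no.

SE = σ/√n = 14/√25 = 2.8000
z = (x̄−μ₀)/SE = (38.12−38)/2.8000 = 0.0429
p-value (two-sided) = 0.96582
At α=0.01: p ≥ α → fail to reject H₀

reject H₀: no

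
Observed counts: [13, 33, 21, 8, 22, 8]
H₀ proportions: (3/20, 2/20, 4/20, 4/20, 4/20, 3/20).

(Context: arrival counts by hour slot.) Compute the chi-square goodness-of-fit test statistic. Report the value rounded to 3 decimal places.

test statistic = 60.603

n = 105; E_i = n·p_i = [15.75, 10.50, 21.00, 21.00, 21.00, 15.75]
χ² = (13−15.75)²/15.75 + (33−10.50)²/10.50 + (21−21.00)²/21.00 + (8−21.00)²/21.00 + (22−21.00)²/21.00 + (8−15.75)²/15.75 = 60.6032
df = 5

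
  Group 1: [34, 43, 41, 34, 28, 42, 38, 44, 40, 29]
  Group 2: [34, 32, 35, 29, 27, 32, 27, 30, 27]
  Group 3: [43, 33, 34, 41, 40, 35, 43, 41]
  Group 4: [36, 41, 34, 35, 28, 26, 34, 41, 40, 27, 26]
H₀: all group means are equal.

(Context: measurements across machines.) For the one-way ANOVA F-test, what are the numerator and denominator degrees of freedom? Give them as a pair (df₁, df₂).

k = 4 groups, N = 38 total
df = (k−1, N−k) = (4−1, 38−4) = (3, 34)

degrees of freedom = [3, 34]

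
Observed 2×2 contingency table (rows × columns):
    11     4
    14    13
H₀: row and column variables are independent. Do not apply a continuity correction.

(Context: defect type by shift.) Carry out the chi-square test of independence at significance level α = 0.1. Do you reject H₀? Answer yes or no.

Row totals [15, 27], col totals [25, 17], n=42
χ² = (11−8.93)²/8.93 + (4−6.07)²/6.07 + (14−16.07)²/16.07 + (13−10.93)²/10.93 = 1.8469
df = 1
p-value (upper-tail) = 0.17414
At α=0.1: p ≥ α → fail to reject H₀

reject H₀: no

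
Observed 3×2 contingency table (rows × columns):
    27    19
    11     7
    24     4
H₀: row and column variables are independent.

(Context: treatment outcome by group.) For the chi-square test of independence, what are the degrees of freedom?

degrees of freedom = 2

df = (r−1)(c−1) = (3−1)·(2−1) = 2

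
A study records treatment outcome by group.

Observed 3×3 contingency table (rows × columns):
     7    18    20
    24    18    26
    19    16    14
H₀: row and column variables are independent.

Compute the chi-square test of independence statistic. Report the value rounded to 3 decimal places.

Row totals [45, 68, 49], col totals [50, 52, 60], n=162
χ² = (7−13.89)²/13.89 + (18−14.44)²/14.44 + (20−16.67)²/16.67 + (24−20.99)²/20.99 + (18−21.83)²/21.83 + (26−25.19)²/25.19 + (19−15.12)²/15.12 + (16−15.73)²/15.73 + (14−18.15)²/18.15 = 8.0350
df = 4

test statistic = 8.035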